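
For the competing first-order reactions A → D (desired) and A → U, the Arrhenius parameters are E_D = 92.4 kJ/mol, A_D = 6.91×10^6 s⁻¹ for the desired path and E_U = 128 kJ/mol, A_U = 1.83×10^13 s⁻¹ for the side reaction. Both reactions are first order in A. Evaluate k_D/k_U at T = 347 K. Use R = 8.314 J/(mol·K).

0.0863

k_D/k_U = (A_D/A_U)·exp[−(E_D−E_U)/(RT)] = (A_D/A_U)·exp[(E_U−E_D)/(RT)].
(E_U−E_D)/(RT) = (128−92.4)×10³/(8.314×347) = 35600/2885 = 12.34.
k_D/k_U = (6.91×10^6/1.83×10^13)·exp(12.34) = 3.776×10^-7 × 2.286×10^5 = 0.0863.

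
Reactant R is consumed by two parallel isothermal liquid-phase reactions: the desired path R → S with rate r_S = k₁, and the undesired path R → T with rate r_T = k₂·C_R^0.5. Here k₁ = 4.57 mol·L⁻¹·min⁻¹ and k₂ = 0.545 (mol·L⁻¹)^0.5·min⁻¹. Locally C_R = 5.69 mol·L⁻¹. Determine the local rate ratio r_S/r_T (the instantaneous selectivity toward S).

S_{S/T} = r_S/r_T = (k₁)/(k₂·C_R^0.5) = (k₁/k₂)·C_R^-0.5.
= (4.57) / (0.545×5.690^0.5) = 4.570/1.300 = 3.52.
The undesired path is higher order in R, so low C_R (CSTR or dilute feed) favours S.

3.52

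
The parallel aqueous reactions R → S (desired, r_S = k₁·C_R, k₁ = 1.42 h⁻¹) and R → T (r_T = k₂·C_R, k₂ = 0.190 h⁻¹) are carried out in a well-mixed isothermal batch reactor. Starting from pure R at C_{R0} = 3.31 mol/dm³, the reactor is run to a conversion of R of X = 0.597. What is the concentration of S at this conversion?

1.74 mol/dm³

C_R = C_{R0}(1−X) = 1.334 mol/dm³.
Both paths are first order in R, so the instantaneous fraction to S is constant: dC_S/d(−C_R) = k₁/(k₁+k₂) = 0.8820.
C_S = 0.8820·(C_{R0}−C_R) = 0.8820×1.976 = 1.74 mol/dm³.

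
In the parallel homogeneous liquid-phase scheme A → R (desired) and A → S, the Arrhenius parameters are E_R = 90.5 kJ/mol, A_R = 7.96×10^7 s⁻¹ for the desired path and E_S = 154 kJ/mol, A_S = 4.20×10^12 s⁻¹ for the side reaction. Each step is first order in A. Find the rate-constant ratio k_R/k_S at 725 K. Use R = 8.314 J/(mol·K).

k_R/k_S = (A_R/A_S)·exp[−(E_R−E_S)/(RT)] = (A_R/A_S)·exp[(E_S−E_R)/(RT)].
(E_S−E_R)/(RT) = (154−90.5)×10³/(8.314×725) = 63500/6028 = 10.53.
k_R/k_S = (7.96×10^7/4.20×10^12)·exp(10.53) = 1.895×10^-5 × 37601 = 0.713.

0.713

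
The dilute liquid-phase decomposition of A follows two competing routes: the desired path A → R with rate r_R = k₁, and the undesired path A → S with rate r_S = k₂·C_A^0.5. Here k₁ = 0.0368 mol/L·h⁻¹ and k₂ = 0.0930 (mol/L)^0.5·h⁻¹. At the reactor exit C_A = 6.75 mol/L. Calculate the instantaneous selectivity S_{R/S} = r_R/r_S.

0.152

S_{R/S} = r_R/r_S = (k₁)/(k₂·C_A^0.5) = (k₁/k₂)·C_A^-0.5.
= (0.0368) / (0.0930×6.750^0.5) = 0.03680/0.2416 = 0.152.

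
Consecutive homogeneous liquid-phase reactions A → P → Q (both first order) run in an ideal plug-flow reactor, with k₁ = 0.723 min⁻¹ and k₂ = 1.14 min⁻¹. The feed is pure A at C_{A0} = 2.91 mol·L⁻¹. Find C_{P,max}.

For a first-order series the maximum intermediate yield is C_{P,max}/C_{A0} = (k₁/k₂)^[k₂/(k₂−k₁)].
= (0.723/1.14)^(1.14/(1.14−0.723)) = (0.6342)^(2.734) = 0.2880.
C_{P,max} = 0.2880×2.91 = 0.838 mol·L⁻¹.

0.838 mol·L⁻¹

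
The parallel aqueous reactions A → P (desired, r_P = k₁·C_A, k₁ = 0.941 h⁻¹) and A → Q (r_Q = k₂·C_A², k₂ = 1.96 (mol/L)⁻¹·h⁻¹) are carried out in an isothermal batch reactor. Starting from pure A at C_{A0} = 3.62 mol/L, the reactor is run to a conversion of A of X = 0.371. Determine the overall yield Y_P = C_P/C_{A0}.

0.0526

C_A = C_{A0}(1−X) = 2.277 mol/L.
Along a PFR/batch, dC_P/dC_A = −r_P/(r_P+r_Q) = −k₁/(k₁+k₂·C_A).
Integrating from C_{A0} to C_A: C_P = (0.941/1.96)·ln[(0.941+1.96·3.62)/(0.941+1.96·2.28)] = 0.4801·ln(8.036/5.404) = 0.1905 mol/L.
Y_P = C_P/C_{A0} = 0.1905/3.62 = 0.0526.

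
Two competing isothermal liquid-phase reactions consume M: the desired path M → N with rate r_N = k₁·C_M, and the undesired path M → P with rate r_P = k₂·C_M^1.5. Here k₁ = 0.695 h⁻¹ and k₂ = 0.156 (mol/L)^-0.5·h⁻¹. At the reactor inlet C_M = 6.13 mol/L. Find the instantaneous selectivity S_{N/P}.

1.80

S_{N/P} = r_N/r_P = (k₁·C_M)/(k₂·C_M^1.5) = (k₁/k₂)·C_M^-0.5.
= (0.695×6.130) / (0.156×6.130^1.5) = 4.260/2.368 = 1.80.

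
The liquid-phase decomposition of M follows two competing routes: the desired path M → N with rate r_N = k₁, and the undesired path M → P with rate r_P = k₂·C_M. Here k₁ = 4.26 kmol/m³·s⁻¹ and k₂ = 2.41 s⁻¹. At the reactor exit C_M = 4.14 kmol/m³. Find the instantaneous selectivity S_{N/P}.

S_{N/P} = r_N/r_P = (k₁)/(k₂·C_M) = (k₁/k₂)·C_M⁻¹.
= (4.26) / (2.41×4.140) = 4.260/9.977 = 0.427.
The undesired path is higher order in M, so low C_M (CSTR or dilute feed) favours N.

0.427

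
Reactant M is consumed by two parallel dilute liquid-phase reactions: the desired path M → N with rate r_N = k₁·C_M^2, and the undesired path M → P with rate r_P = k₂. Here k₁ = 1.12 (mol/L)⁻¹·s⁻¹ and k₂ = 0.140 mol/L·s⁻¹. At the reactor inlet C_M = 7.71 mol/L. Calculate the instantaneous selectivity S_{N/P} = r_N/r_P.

S_{N/P} = r_N/r_P = (k₁·C_M^2)/(k₂) = (k₁/k₂)·C_M^2.
= (1.12×7.710^2) / (0.140) = 66.58/0.1400 = 476.
Since the desired path is higher order in M, keeping C_M high (PFR or concentrated feed) favours N.

476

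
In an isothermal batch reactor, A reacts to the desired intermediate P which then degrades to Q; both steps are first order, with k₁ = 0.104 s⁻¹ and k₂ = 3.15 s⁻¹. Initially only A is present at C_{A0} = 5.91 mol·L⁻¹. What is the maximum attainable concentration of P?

At the optimum, C_{P,max}/C_{A0} = (k₁/k₂)^[k₂/(k₂−k₁)].
= (0.104/3.15)^(3.15/(3.15−0.104)) = (0.03302)^(1.034) = 0.02939.
C_{P,max} = 0.02939×5.91 = 0.174 mol·L⁻¹.

0.174 mol·L⁻¹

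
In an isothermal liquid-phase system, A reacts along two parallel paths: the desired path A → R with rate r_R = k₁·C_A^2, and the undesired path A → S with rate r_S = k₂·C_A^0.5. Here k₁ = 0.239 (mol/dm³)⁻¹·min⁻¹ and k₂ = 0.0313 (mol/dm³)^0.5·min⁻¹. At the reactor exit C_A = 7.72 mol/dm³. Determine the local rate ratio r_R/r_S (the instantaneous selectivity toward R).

S_{R/S} = r_R/r_S = (k₁·C_A^2)/(k₂·C_A^0.5) = (k₁/k₂)·C_A^1.5.
= (0.239×7.720^2) / (0.0313×7.720^0.5) = 14.24/0.08697 = 164.
Since the desired path is higher order in A, keeping C_A high (PFR or concentrated feed) favours R.

164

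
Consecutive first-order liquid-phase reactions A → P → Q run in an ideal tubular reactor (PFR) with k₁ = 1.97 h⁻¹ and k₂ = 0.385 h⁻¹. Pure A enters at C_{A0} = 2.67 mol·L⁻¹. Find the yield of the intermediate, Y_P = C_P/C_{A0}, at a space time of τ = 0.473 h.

The intermediate concentration in a first-order A→B→C sequence is C_P = k₁C_{A0}(e^(−k₁τ) − e^(−k₂τ))/(k₂−k₁).
e^(−k₁τ) = e^(−1.97×0.473) = e^(−0.9318) = 0.3938; e^(−k₂τ) = e^(−0.1821) = 0.8335.
C_P = 1.97×2.67/(0.385−1.97) × (0.3938−0.8335) = (-3.319)×(-0.4397) = 1.459 mol·L⁻¹.
Y_P = C_P/C_{A0} = 1.459/2.67 = 0.546.

0.546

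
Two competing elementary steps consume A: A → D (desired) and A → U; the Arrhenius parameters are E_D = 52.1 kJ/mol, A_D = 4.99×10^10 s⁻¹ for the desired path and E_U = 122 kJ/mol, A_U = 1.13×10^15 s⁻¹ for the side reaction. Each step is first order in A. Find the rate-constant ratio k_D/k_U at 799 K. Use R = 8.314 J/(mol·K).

1.64

With equal orders, S_{D/U} = k_D/k_U = (A_D/A_U)·exp[(E_U−E_D)/(RT)].
(E_U−E_D)/(RT) = (122−52.1)×10³/(8.314×799) = 69900/6643 = 10.52.
k_D/k_U = (4.99×10^10/1.13×10^15)·exp(10.52) = 4.416×10^-5 × 37143 = 1.64.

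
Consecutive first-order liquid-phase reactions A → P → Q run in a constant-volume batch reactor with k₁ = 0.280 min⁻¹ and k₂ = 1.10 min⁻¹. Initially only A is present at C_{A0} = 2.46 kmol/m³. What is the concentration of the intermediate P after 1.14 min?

Solving the coupled first-order balances gives C_P(t) = [k₁/(k₂−k₁)]·C_{A0}·(e^(−k₁t) − e^(−k₂t)).
e^(−k₁t) = e^(−0.280×1.14) = e^(−0.3192) = 0.7267; e^(−k₂t) = e^(−1.254) = 0.2854.
C_P = 0.280×2.46/(1.10−0.280) × (0.7267−0.2854) = 0.8400×0.4414 = 0.3708 kmol/m³.

0.371 kmol/m³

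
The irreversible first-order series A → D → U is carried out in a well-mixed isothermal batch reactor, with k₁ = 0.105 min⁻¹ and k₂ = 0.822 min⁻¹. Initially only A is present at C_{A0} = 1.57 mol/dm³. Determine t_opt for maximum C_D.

The intermediate peaks when r₁ = r₂, i.e. k₁e^(−k₁t) = k₂e^(−k₂t), giving t_opt = ln(k₂/k₁)/(k₂−k₁).
= ln(0.822/0.105)/(0.822−0.105) = ln(7.829)/0.7170 = 2.058/0.7170 = 2.87 min.

2.87 min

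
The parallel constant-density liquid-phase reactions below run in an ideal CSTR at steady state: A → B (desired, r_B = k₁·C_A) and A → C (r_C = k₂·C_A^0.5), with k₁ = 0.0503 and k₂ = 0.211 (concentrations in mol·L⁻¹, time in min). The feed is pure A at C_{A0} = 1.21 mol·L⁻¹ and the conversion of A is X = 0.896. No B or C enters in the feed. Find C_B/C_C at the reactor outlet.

Exit C_A = C_{A0}(1−X) = 1.21×0.104 = 0.1258 mol·L⁻¹.
Rates in a CSTR are evaluated at the outlet concentration: r_B = 0.0503×0.1258 = 0.006330, r_C = 0.211×0.1258^0.5 = 0.07485.
Overall selectivity = C_B/C_C = r_Bτ/(r_Cτ) = r_B/r_C = 0.0846.

0.0846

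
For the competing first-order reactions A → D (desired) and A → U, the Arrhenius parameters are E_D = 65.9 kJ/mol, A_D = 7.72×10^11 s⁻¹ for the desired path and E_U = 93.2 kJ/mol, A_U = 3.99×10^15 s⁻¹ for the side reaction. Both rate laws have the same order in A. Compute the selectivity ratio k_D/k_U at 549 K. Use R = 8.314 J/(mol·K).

0.0766

Since both paths have the same order in A, the concentration cancels and S_{D/U} = k_D/k_U = (A_D/A_U)·exp[(E_U−E_D)/(RT)].
(E_U−E_D)/(RT) = (93.2−65.9)×10³/(8.314×549) = 27300/4564 = 5.981.
k_D/k_U = (7.72×10^11/3.99×10^15)·exp(5.981) = 1.935×10^-4 × 395.9 = 0.0766.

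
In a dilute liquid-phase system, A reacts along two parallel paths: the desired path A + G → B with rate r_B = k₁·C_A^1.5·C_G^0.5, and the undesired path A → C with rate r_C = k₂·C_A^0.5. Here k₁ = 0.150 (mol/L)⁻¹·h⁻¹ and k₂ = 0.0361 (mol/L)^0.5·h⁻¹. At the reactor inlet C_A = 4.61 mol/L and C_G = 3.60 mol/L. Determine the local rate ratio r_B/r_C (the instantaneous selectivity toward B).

36.3

S_{B/C} = r_B/r_C = (k₁·C_A^1.5·C_G^0.5)/(k₂·C_A^0.5) = (k₁/k₂)·C_A·C_G^0.5.
= (0.150×4.610^1.5×3.600^0.5) / (0.0361×4.610^0.5) = 2.817/0.07751 = 36.3.
Since the desired path is higher order in A, keeping C_A high (PFR or concentrated feed) favours B.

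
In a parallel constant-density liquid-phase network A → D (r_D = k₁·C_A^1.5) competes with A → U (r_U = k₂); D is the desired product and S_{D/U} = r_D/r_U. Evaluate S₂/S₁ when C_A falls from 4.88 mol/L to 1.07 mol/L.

S_{D/U} = (k₁/k₂)·C_A^1.5, so S₂/S₁ = (C_{A,2}/C_{A,1})^1.5.
= (1.07/4.88)^1.5 = (0.2193)^1.5 = 0.103.

0.103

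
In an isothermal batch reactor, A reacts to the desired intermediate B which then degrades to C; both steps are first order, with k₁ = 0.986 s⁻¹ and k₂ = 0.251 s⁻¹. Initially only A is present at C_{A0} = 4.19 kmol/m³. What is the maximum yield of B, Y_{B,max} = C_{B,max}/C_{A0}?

0.627

Evaluating C_B at t_opt = ln(k₂/k₁)/(k₂−k₁) gives C_{B,max}/C_{A0} = (k₁/k₂)^[k₂/(k₂−k₁)].
= (0.986/0.251)^(0.251/(0.251−0.986)) = (3.928)^(-0.3415) = 0.6267.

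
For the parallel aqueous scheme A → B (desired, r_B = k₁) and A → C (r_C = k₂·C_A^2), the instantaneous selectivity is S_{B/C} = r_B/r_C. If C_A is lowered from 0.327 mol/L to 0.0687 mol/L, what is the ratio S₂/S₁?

22.7

S_{B/C} = (k₁/k₂)·C_A^-2, so S₂/S₁ = (C_{A,2}/C_{A,1})^-2.
= (0.0687/0.327)^(-2) = (0.2101)^(-2) = 22.7.
Selectivity toward B rises as C_A falls — low-concentration operation is favoured.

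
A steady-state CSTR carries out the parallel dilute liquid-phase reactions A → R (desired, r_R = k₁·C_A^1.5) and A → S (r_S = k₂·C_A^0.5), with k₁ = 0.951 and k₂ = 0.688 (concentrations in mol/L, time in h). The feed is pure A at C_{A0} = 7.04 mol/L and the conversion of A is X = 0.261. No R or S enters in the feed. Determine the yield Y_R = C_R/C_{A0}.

Exit C_A = C_{A0}(1−X) = 7.04×0.739 = 5.203 mol/L.
Rates in a CSTR are evaluated at the outlet concentration: r_R = 0.951×5.203^1.5 = 11.29, r_S = 0.688×5.203^0.5 = 1.569.
Fraction of consumed A going to R: r_R/(r_R+r_S) = 0.8779.
C_R = 0.8779·C_{A0}·X = 0.8779×7.04×0.261 = 1.61 mol/L; Y_R = C_R/C_{A0} = 0.229.

0.229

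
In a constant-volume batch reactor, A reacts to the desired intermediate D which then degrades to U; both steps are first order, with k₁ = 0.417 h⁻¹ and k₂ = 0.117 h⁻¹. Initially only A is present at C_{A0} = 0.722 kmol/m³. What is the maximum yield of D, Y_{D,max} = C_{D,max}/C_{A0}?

0.609

Evaluating C_D at t_opt = ln(k₂/k₁)/(k₂−k₁) gives C_{D,max}/C_{A0} = (k₁/k₂)^[k₂/(k₂−k₁)].
= (0.417/0.117)^(0.117/(0.117−0.417)) = (3.564)^(-0.3900) = 0.6092.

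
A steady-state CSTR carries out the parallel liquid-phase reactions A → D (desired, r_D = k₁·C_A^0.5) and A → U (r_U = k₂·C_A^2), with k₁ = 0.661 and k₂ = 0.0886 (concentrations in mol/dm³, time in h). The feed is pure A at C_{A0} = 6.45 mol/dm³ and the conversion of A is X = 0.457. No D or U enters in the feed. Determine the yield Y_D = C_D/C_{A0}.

0.243

Exit C_A = C_{A0}(1−X) = 6.45×0.543 = 3.502 mol/dm³.
A CSTR operates uniformly at the exit composition, giving r_D = 1.237 and r_U = 1.087 (each k·C_A^n at C_A = 3.502).
Fraction of consumed A going to D: r_D/(r_D+r_U) = 0.5323.
C_D = 0.5323·C_{A0}·X = 0.5323×6.45×0.457 = 1.57 mol/dm³; Y_D = C_D/C_{A0} = 0.243.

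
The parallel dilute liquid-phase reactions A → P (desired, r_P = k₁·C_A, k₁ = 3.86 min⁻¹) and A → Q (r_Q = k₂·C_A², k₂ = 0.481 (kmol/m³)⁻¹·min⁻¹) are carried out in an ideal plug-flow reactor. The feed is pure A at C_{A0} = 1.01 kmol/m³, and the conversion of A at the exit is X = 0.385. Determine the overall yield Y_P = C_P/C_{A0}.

C_A = C_{A0}(1−X) = 0.6211 kmol/m³.
Along a PFR/batch, dC_P/dC_A = −r_P/(r_P+r_Q) = −k₁/(k₁+k₂·C_A).
Integrating from C_{A0} to C_A: C_P = (3.86/0.481)·ln[(3.86+0.481·1.01)/(3.86+0.481·0.621)] = 8.025·ln(4.346/4.159) = 0.3530 kmol/m³.
Y_P = C_P/C_{A0} = 0.3530/1.01 = 0.350.

0.350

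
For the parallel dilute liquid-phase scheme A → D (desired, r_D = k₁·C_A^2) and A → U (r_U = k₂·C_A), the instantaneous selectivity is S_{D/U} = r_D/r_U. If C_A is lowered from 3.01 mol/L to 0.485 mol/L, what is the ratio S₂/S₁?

S_{D/U} = (k₁/k₂)·C_A, so S₂/S₁ = (C_{A,2}/C_{A,1}).
= 0.485/3.01 = 0.161.

0.161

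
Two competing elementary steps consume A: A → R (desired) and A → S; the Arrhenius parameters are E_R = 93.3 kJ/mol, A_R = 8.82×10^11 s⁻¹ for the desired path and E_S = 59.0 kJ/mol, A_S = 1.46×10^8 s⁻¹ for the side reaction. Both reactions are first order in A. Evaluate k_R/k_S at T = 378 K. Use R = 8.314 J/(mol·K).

k_R/k_S = (A_R/A_S)·exp[−(E_R−E_S)/(RT)] = (A_R/A_S)·exp[(E_S−E_R)/(RT)].
(E_S−E_R)/(RT) = (59.0−93.3)×10³/(8.314×378) = -34300/3143 = -10.91.
k_R/k_S = (8.82×10^11/1.46×10^8)·exp(-10.91) = 6041 × 1.820×10^-5 = 0.110.

0.110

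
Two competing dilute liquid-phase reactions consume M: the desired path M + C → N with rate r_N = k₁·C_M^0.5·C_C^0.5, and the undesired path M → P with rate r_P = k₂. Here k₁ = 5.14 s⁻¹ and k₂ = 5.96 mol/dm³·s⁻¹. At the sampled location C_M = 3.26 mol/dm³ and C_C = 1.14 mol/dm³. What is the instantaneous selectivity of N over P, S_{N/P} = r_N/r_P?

1.66

S_{N/P} = r_N/r_P = (k₁·C_M^0.5·C_C^0.5)/(k₂) = (k₁/k₂)·C_M^0.5·C_C^0.5.
= (5.14×3.260^0.5×1.140^0.5) / (5.96) = 9.909/5.960 = 1.66.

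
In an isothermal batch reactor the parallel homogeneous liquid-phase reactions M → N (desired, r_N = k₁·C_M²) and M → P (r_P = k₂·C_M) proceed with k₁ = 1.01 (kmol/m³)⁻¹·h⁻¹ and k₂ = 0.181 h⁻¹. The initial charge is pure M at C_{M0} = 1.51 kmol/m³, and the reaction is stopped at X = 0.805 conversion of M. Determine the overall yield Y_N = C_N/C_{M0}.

0.654

C_M = C_{M0}(1−X) = 0.2944 kmol/m³.
Along a PFR/batch, dC_P/dC_M = −r_P/(r_N+r_P) = −k₂/(k₂+k₁·C_M).
Integrating from C_{M0} to C_M: C_P = (0.181/1.01)·ln[(0.181+1.01·1.51)/(0.181+1.01·0.294)] = 0.1792·ln(1.706/0.4784) = 0.2279 kmol/m³.
Then C_N = (C_{M0}−C_M) − C_P = 1.216 − 0.2279 = 0.9877 kmol/m³.
Y_N = C_N/C_{M0} = 0.9877/1.51 = 0.654.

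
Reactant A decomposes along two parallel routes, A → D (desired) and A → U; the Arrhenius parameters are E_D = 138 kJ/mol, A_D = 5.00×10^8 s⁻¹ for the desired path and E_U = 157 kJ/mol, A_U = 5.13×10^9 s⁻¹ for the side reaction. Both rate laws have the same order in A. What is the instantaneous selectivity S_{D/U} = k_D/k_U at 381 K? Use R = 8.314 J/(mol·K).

With equal orders, S_{D/U} = k_D/k_U = (A_D/A_U)·exp[(E_U−E_D)/(RT)].
(E_U−E_D)/(RT) = (157−138)×10³/(8.314×381) = 19000/3168 = 5.998.
k_D/k_U = (5.00×10^8/5.13×10^9)·exp(5.998) = 0.09747 × 402.7 = 39.2.
Since E_D < E_U, lowering the temperature improves selectivity toward D.

39.2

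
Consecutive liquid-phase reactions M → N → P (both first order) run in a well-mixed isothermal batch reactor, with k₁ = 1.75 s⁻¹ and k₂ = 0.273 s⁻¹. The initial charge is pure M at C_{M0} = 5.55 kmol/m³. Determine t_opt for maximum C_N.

The intermediate peaks when r₁ = r₂, i.e. k₁e^(−k₁t) = k₂e^(−k₂t), giving t_opt = ln(k₂/k₁)/(k₂−k₁).
= ln(0.273/1.75)/(0.273−1.75) = ln(0.1560)/-1.477 = -1.858/-1.477 = 1.26 s.

1.26 s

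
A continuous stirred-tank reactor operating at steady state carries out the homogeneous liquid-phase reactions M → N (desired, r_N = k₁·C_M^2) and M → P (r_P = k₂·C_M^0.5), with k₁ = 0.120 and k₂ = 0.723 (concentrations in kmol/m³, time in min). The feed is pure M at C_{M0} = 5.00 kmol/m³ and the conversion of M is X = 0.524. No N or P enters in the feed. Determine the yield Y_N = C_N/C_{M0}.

0.198

Exit C_M = C_{M0}(1−X) = 5.00×0.476 = 2.380 kmol/m³.
In a CSTR the entire volume is at exit conditions, so r_N = 0.120×2.380^2 = 0.6797 and r_P = 0.723×2.380^0.5 = 1.115.
Fraction of consumed M going to N: r_N/(r_N+r_P) = 0.3787.
C_N = 0.3787·C_{M0}·X = 0.3787×5.00×0.524 = 0.992 kmol/m³; Y_N = C_N/C_{M0} = 0.198.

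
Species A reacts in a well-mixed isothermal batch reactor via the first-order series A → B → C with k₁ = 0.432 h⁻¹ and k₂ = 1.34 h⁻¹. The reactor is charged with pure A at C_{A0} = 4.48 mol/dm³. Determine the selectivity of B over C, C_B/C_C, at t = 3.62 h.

0.138

The intermediate concentration in a first-order A→B→C sequence is C_B = k₁C_{A0}(e^(−k₁t) − e^(−k₂t))/(k₂−k₁).
e^(−k₁t) = e^(−0.432×3.62) = e^(−1.564) = 0.2093; e^(−k₂t) = e^(−4.851) = 0.007822.
C_B = 0.432×4.48/(1.34−0.432) × (0.2093−0.007822) = 2.131×0.2015 = 0.4295 mol/dm³.
C_A = C_{A0}e^(−k₁t) = 0.9378 mol/dm³, so C_C = C_{A0}−C_A−C_B = 3.113 mol/dm³; C_B/C_C = 0.138.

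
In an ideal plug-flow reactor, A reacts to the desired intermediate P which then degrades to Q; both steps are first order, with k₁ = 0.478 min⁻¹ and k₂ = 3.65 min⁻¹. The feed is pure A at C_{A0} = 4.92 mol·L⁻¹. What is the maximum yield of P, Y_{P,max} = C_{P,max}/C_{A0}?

0.0964

Evaluating C_P at τ_opt = ln(k₂/k₁)/(k₂−k₁) gives C_{P,max}/C_{A0} = (k₁/k₂)^[k₂/(k₂−k₁)].
= (0.478/3.65)^(3.65/(3.65−0.478)) = (0.1310)^(1.151) = 0.09640.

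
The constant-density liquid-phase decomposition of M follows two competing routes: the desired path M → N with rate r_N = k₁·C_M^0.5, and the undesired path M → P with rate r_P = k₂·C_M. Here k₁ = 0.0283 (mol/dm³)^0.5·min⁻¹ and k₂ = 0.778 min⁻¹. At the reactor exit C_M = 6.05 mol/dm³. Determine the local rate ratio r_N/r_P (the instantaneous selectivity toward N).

S_{N/P} = r_N/r_P = (k₁·C_M^0.5)/(k₂·C_M) = (k₁/k₂)·C_M^-0.5.
= (0.0283×6.050^0.5) / (0.778×6.050) = 0.06961/4.707 = 0.0148.

0.0148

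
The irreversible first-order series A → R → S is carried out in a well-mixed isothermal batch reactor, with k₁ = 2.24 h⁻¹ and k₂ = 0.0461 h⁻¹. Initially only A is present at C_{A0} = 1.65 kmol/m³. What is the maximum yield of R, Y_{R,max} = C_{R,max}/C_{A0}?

Evaluating C_R at t_opt = ln(k₂/k₁)/(k₂−k₁) gives C_{R,max}/C_{A0} = (k₁/k₂)^[k₂/(k₂−k₁)].
= (2.24/0.0461)^(0.0461/(0.0461−2.24)) = (48.59)^(-0.02101) = 0.9216.

0.922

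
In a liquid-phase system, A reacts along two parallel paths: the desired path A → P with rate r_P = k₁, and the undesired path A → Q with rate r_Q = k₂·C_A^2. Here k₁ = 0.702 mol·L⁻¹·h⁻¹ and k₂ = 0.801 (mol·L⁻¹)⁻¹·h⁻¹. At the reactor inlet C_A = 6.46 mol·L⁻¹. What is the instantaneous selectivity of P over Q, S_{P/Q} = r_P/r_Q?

0.0210

S_{P/Q} = r_P/r_Q = (k₁)/(k₂·C_A^2) = (k₁/k₂)·C_A^-2.
= (0.702) / (0.801×6.460^2) = 0.7020/33.43 = 0.0210.
The undesired path is higher order in A, so low C_A (CSTR or dilute feed) favours P.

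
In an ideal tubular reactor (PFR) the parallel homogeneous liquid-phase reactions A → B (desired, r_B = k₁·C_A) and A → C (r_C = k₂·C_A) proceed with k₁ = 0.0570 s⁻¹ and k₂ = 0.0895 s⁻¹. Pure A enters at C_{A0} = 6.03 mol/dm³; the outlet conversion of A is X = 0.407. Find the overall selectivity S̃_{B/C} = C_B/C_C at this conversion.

0.637

C_A = C_{A0}(1−X) = 3.576 mol/dm³.
Both paths are first order in A, so the instantaneous fraction to B is constant: dC_B/d(−C_A) = k₁/(k₁+k₂) = 0.3891.
C_B = 0.3891·(C_{A0}−C_A) = 0.3891×2.454 = 0.955 mol/dm³.
C_C = (C_{A0}−C_A)−C_B = 1.499 mol/dm³; S̃_{B/C} = 0.9549/1.499 = 0.637.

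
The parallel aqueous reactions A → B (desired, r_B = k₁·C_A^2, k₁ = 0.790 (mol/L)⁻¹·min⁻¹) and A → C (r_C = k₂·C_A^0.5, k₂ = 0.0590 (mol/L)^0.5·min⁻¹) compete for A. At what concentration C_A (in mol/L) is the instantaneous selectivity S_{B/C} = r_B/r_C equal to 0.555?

S_{B/C} = (k₁/k₂)·C_A^1.5 ⇒ C_A = (S·k₂/k₁)^(1/1.5).
= (0.555×0.0590/0.790)^(0.6667) = (0.04145)^(0.6667) = 0.120 mol/L.

0.120 mol/L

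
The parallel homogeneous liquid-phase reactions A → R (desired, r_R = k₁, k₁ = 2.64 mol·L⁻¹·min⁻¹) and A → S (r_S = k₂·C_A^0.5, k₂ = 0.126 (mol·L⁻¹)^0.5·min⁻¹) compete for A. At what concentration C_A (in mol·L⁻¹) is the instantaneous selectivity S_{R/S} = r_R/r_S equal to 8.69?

5.81 mol·L⁻¹

S_{R/S} = (k₁/k₂)·C_A^-0.5 ⇒ C_A = (S·k₂/k₁)^(-2).
= (8.69×0.126/2.64)^(-2) = (0.4148)^(-2) = 5.81 mol·L⁻¹.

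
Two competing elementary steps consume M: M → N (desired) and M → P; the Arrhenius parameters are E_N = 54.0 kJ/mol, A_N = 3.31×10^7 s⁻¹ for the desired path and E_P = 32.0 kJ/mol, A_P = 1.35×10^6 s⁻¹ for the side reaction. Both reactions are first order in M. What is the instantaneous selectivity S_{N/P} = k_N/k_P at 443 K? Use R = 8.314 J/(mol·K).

0.0624

Since both paths have the same order in M, the concentration cancels and S_{N/P} = k_N/k_P = (A_N/A_P)·exp[(E_P−E_N)/(RT)].
(E_P−E_N)/(RT) = (32.0−54.0)×10³/(8.314×443) = -22000/3683 = -5.973.
k_N/k_P = (3.31×10^7/1.35×10^6)·exp(-5.973) = 24.52 × 0.002546 = 0.0624.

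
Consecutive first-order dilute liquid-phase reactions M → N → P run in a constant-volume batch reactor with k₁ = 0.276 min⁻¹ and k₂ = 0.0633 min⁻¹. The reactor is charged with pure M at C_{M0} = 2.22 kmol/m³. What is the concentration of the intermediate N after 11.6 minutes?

1.27 kmol/m³

Solving the coupled first-order balances gives C_N(t) = [k₁/(k₂−k₁)]·C_{M0}·(e^(−k₁t) − e^(−k₂t)).
e^(−k₁t) = e^(−0.276×11.6) = e^(−3.202) = 0.04070; e^(−k₂t) = e^(−0.7343) = 0.4799.
C_N = 0.276×2.22/(0.0633−0.276) × (0.04070−0.4799) = (-2.881)×(-0.4392) = 1.265 kmol/m³.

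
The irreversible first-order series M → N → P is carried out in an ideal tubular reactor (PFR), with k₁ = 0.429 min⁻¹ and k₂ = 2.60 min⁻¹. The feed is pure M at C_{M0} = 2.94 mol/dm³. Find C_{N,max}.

At the optimum, C_{N,max}/C_{M0} = (k₁/k₂)^[k₂/(k₂−k₁)].
= (0.429/2.60)^(2.60/(2.60−0.429)) = (0.1650)^(1.198) = 0.1156.
C_{N,max} = 0.1156×2.94 = 0.340 mol/dm³.

0.340 mol/dm³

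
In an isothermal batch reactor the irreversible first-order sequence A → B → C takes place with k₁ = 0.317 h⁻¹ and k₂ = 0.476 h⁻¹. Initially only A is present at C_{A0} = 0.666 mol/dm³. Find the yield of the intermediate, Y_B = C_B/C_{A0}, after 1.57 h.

Solving the coupled first-order balances gives C_B(t) = [k₁/(k₂−k₁)]·C_{A0}·(e^(−k₁t) − e^(−k₂t)).
e^(−k₁t) = e^(−0.317×1.57) = e^(−0.4977) = 0.6079; e^(−k₂t) = e^(−0.7473) = 0.4736.
C_B = 0.317×0.666/(0.476−0.317) × (0.6079−0.4736) = 1.328×0.1343 = 0.1783 mol/dm³.
Y_B = C_B/C_{A0} = 0.1783/0.666 = 0.268.

0.268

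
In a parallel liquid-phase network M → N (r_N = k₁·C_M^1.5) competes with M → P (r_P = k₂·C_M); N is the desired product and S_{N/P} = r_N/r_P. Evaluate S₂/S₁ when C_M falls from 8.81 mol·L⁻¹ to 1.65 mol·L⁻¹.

0.433

S_{N/P} = (k₁/k₂)·C_M^0.5, so S₂/S₁ = (C_{M,2}/C_{M,1})^0.5.
= (1.65/8.81)^0.5 = (0.1873)^0.5 = 0.433.
Selectivity toward N falls as C_M falls — high-concentration operation is favoured.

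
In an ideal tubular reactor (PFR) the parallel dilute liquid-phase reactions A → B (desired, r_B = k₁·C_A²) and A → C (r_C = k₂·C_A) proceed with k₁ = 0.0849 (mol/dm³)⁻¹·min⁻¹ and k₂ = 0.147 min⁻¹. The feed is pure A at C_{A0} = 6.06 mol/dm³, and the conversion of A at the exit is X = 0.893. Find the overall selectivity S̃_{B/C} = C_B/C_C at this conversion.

C_A = C_{A0}(1−X) = 0.6484 mol/dm³.
Along a PFR/batch, dC_C/dC_A = −r_C/(r_B+r_C) = −k₂/(k₂+k₁·C_A).
Integrating from C_{A0} to C_A: C_C = (0.147/0.0849)·ln[(0.147+0.0849·6.06)/(0.147+0.0849·0.648)] = 1.731·ln(0.6615/0.2021) = 2.053 mol/dm³.
Then C_B = (C_{A0}−C_A) − C_C = 5.412 − 2.053 = 3.358 mol/dm³.
S̃_{B/C} = C_B/C_C = 3.358/2.053 = 1.64.

1.64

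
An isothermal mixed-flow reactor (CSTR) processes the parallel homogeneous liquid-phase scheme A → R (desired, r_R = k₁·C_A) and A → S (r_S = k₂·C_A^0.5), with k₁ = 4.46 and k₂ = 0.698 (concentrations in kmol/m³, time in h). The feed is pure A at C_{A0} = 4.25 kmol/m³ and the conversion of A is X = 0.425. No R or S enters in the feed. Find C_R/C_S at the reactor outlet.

Exit C_A = C_{A0}(1−X) = 4.25×0.575 = 2.444 kmol/m³.
Rates in a CSTR are evaluated at the outlet concentration: r_R = 4.46×2.444 = 10.90, r_S = 0.698×2.444^0.5 = 1.091.
Overall selectivity = C_R/C_S = r_Rτ/(r_Sτ) = r_R/r_S = 9.99.

9.99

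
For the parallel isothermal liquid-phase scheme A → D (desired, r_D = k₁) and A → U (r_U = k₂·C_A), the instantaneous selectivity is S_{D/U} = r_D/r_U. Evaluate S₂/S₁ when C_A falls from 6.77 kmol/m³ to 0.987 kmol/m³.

6.86

S_{D/U} = (k₁/k₂)·C_A⁻¹, so S₂/S₁ = (C_{A,2}/C_{A,1})⁻¹.
= 6.77/0.987 = 6.86.
Selectivity toward D rises as C_A falls — low-concentration operation is favoured.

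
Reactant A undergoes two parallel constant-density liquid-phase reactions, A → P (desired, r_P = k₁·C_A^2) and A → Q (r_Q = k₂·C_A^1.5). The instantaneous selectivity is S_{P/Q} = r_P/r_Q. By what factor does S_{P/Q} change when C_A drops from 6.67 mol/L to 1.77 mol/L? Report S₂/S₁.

S_{P/Q} = (k₁/k₂)·C_A^0.5, so S₂/S₁ = (C_{A,2}/C_{A,1})^0.5.
= (1.77/6.67)^0.5 = (0.2654)^0.5 = 0.515.

0.515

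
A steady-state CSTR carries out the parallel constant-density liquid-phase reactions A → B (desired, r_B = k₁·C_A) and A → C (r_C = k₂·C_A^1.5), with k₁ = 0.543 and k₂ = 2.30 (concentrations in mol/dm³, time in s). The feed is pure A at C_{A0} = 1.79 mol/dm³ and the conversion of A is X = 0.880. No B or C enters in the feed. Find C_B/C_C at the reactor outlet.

0.509

Exit C_A = C_{A0}(1−X) = 1.79×0.120 = 0.2148 mol/dm³.
In a CSTR the entire volume is at exit conditions, so r_B = 0.543×0.2148 = 0.1166 and r_C = 2.30×0.2148^1.5 = 0.2290.
Overall selectivity = C_B/C_C = r_Bτ/(r_Cτ) = r_B/r_C = 0.509.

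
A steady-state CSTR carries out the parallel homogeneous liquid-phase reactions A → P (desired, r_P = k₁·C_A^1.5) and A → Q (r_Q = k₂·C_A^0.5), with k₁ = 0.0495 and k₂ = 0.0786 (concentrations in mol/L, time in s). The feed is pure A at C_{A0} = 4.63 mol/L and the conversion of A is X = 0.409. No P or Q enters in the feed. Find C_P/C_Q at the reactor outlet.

1.72

Exit C_A = C_{A0}(1−X) = 4.63×0.591 = 2.736 mol/L.
A CSTR operates uniformly at the exit composition, giving r_P = 0.2241 and r_Q = 0.1300 (each k·C_A^n at C_A = 2.736).
Overall selectivity = C_P/C_Q = r_Pτ/(r_Qτ) = r_P/r_Q = 1.72.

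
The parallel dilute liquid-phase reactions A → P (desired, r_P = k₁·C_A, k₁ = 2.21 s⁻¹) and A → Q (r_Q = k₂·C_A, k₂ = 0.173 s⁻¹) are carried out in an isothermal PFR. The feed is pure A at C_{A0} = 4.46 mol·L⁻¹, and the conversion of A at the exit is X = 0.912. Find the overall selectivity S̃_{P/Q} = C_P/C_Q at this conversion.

C_A = C_{A0}(1−X) = 0.3925 mol·L⁻¹.
Both paths are first order in A, so the instantaneous fraction to P is constant: dC_P/d(−C_A) = k₁/(k₁+k₂) = 0.9274.
C_P = 0.9274·(C_{A0}−C_A) = 0.9274×4.068 = 3.77 mol·L⁻¹.
C_Q = (C_{A0}−C_A)−C_P = 0.2953 mol·L⁻¹; S̃_{P/Q} = 3.772/0.2953 = 12.8.

12.8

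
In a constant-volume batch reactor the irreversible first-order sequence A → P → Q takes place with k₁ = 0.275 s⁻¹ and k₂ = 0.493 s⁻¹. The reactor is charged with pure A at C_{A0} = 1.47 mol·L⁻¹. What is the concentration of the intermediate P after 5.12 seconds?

0.305 mol·L⁻¹

Solving the coupled first-order balances gives C_P(t) = [k₁/(k₂−k₁)]·C_{A0}·(e^(−k₁t) − e^(−k₂t)).
e^(−k₁t) = e^(−0.275×5.12) = e^(−1.408) = 0.2446; e^(−k₂t) = e^(−2.524) = 0.08013.
C_P = 0.275×1.47/(0.493−0.275) × (0.2446−0.08013) = 1.854×0.1645 = 0.3051 mol·L⁻¹.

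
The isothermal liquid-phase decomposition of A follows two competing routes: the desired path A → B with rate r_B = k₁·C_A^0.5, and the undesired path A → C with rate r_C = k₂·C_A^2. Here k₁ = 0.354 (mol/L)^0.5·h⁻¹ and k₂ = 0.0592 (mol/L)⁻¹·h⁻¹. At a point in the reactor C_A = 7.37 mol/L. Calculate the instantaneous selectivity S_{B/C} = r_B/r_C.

0.299

S_{B/C} = r_B/r_C = (k₁·C_A^0.5)/(k₂·C_A^2) = (k₁/k₂)·C_A^-1.5.
= (0.354×7.370^0.5) / (0.0592×7.370^2) = 0.9610/3.216 = 0.299.
The undesired path is higher order in A, so low C_A (CSTR or dilute feed) favours B.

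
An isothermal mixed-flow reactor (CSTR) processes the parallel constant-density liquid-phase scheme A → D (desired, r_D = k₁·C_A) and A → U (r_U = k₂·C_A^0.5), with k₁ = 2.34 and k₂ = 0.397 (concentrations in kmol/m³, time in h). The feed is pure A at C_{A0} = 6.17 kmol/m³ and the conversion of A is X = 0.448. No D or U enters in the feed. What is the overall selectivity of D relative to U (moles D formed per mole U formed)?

10.9

Exit C_A = C_{A0}(1−X) = 6.17×0.552 = 3.406 kmol/m³.
Rates in a CSTR are evaluated at the outlet concentration: r_D = 2.34×3.406 = 7.970, r_U = 0.397×3.406^0.5 = 0.7327.
Overall selectivity = C_D/C_U = r_Dτ/(r_Uτ) = r_D/r_U = 10.9.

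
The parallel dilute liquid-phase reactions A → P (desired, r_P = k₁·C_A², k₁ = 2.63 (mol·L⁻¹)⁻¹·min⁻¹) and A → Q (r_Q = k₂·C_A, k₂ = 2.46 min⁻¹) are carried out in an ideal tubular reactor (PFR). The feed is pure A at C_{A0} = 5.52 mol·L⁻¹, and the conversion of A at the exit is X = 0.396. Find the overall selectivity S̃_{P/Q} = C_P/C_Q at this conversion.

C_A = C_{A0}(1−X) = 3.334 mol·L⁻¹.
Along a PFR/batch, dC_Q/dC_A = −r_Q/(r_P+r_Q) = −k₂/(k₂+k₁·C_A).
Integrating from C_{A0} to C_A: C_Q = (2.46/2.63)·ln[(2.46+2.63·5.52)/(2.46+2.63·3.33)] = 0.9354·ln(16.98/11.23) = 0.3867 mol·L⁻¹.
Then C_P = (C_{A0}−C_A) − C_Q = 2.186 − 0.3867 = 1.799 mol·L⁻¹.
S̃_{P/Q} = C_P/C_Q = 1.799/0.3867 = 4.65.

4.65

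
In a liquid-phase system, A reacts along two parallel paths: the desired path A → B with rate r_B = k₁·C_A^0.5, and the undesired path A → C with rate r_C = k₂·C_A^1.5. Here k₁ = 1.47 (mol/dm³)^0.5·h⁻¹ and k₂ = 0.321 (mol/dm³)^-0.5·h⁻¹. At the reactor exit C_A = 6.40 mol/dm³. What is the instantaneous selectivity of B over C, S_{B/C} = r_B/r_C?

S_{B/C} = r_B/r_C = (k₁·C_A^0.5)/(k₂·C_A^1.5) = (k₁/k₂)·C_A⁻¹.
= (1.47×6.400^0.5) / (0.321×6.400^1.5) = 3.719/5.197 = 0.716.

0.716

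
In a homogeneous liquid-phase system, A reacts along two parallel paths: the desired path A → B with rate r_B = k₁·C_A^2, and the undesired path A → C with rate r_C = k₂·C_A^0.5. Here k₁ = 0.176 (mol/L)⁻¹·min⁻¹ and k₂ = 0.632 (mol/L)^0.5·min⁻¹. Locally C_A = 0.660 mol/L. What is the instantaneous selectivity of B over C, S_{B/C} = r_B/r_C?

0.149

S_{B/C} = r_B/r_C = (k₁·C_A^2)/(k₂·C_A^0.5) = (k₁/k₂)·C_A^1.5.
= (0.176×0.6600^2) / (0.632×0.6600^0.5) = 0.07667/0.5134 = 0.149.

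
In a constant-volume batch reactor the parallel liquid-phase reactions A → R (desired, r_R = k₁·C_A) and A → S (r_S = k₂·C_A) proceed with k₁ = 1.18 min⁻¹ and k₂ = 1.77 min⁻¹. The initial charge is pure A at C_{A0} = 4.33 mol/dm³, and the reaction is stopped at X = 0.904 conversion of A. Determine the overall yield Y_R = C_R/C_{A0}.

C_A = C_{A0}(1−X) = 0.4157 mol/dm³.
Both paths are first order in A, so the instantaneous fraction to R is constant: dC_R/d(−C_A) = k₁/(k₁+k₂) = 0.4000.
C_R = 0.4000·(C_{A0}−C_A) = 0.4000×3.914 = 1.57 mol/dm³.
Y_R = C_R/C_{A0} = 1.566/4.33 = 0.362.

0.362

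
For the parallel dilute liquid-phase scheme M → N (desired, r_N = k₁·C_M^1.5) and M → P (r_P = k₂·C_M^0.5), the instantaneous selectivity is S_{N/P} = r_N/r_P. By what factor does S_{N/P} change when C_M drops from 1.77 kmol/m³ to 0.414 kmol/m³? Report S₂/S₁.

S_{N/P} = (k₁/k₂)·C_M, so S₂/S₁ = (C_{M,2}/C_{M,1}).
= 0.414/1.77 = 0.234.

0.234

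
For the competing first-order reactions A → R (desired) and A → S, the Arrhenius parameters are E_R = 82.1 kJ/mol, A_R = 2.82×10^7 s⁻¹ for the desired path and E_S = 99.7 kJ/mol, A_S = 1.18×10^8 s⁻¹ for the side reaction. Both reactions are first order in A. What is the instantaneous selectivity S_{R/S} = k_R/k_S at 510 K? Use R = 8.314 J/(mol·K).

Since both paths have the same order in A, the concentration cancels and S_{R/S} = k_R/k_S = (A_R/A_S)·exp[(E_S−E_R)/(RT)].
(E_S−E_R)/(RT) = (99.7−82.1)×10³/(8.314×510) = 17600/4240 = 4.151.
k_R/k_S = (2.82×10^7/1.18×10^8)·exp(4.151) = 0.2390 × 63.49 = 15.2.

15.2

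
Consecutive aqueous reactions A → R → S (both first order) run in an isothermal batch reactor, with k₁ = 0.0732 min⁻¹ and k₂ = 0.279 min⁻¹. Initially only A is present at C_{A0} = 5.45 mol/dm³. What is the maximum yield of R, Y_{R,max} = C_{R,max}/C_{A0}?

Evaluating C_R at t_opt = ln(k₂/k₁)/(k₂−k₁) gives C_{R,max}/C_{A0} = (k₁/k₂)^[k₂/(k₂−k₁)].
= (0.0732/0.279)^(0.279/(0.279−0.0732)) = (0.2624)^(1.356) = 0.1630.

0.163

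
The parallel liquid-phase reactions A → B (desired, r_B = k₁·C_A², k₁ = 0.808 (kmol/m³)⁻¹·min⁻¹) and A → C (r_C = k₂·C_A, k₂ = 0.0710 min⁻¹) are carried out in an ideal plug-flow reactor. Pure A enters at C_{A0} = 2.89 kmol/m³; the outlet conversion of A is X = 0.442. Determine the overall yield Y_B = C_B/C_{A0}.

C_A = C_{A0}(1−X) = 1.613 kmol/m³.
Along a PFR/batch, dC_C/dC_A = −r_C/(r_B+r_C) = −k₂/(k₂+k₁·C_A).
Integrating from C_{A0} to C_A: C_C = (0.0710/0.808)·ln[(0.0710+0.808·2.89)/(0.0710+0.808·1.61)] = 0.08787·ln(2.406/1.374) = 0.04923 kmol/m³.
Then C_B = (C_{A0}−C_A) − C_C = 1.277 − 0.04923 = 1.228 kmol/m³.
Y_B = C_B/C_{A0} = 1.228/2.89 = 0.425.

0.425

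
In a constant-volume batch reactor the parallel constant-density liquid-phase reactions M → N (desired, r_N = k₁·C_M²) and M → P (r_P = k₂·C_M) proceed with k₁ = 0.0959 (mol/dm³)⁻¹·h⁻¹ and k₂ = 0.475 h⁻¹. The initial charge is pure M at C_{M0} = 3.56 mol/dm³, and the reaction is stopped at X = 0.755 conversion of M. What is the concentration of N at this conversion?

C_M = C_{M0}(1−X) = 0.8722 mol/dm³.
Along a PFR/batch, dC_P/dC_M = −r_P/(r_N+r_P) = −k₂/(k₂+k₁·C_M).
Integrating from C_{M0} to C_M: C_P = (0.475/0.0959)·ln[(0.475+0.0959·3.56)/(0.475+0.0959·0.872)] = 4.953·ln(0.8164/0.5586) = 1.879 mol/dm³.
Then C_N = (C_{M0}−C_M) − C_P = 2.688 − 1.879 = 0.8086 mol/dm³.

0.809 mol/dm³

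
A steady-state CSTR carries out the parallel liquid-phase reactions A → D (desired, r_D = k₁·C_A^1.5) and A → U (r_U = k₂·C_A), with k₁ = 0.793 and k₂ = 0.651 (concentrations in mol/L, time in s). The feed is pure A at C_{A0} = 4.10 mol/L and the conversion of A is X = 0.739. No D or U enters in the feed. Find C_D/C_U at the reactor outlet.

1.26

Exit C_A = C_{A0}(1−X) = 4.10×0.261 = 1.070 mol/L.
In a CSTR the entire volume is at exit conditions, so r_D = 0.793×1.070^1.5 = 0.8778 and r_U = 0.651×1.070 = 0.6966.
Overall selectivity = C_D/C_U = r_Dτ/(r_Uτ) = r_D/r_U = 1.26.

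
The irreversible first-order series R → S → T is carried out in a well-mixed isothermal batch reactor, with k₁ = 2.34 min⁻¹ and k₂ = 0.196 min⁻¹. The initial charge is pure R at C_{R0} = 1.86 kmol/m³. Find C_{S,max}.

1.48 kmol/m³

At the optimum, C_{S,max}/C_{R0} = (k₁/k₂)^[k₂/(k₂−k₁)].
= (2.34/0.196)^(0.196/(0.196−2.34)) = (11.94)^(-0.09142) = 0.7972.
C_{S,max} = 0.7972×1.86 = 1.48 kmol/m³.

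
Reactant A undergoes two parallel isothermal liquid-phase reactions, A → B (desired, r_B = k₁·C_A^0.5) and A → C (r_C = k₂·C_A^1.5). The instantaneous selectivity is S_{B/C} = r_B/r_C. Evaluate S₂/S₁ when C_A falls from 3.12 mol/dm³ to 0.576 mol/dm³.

5.42

S_{B/C} = (k₁/k₂)·C_A⁻¹, so S₂/S₁ = (C_{A,2}/C_{A,1})⁻¹.
= 3.12/0.576 = 5.42.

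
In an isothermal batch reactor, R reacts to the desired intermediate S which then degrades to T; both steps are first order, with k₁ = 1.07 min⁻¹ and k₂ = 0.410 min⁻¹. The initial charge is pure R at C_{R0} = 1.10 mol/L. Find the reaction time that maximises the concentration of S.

For first-order series the maximum of C_S occurs at t_opt = ln(k₂/k₁)/(k₂−k₁).
= ln(0.410/1.07)/(0.410−1.07) = ln(0.3832)/-0.6600 = -0.9593/-0.6600 = 1.45 min.

1.45 min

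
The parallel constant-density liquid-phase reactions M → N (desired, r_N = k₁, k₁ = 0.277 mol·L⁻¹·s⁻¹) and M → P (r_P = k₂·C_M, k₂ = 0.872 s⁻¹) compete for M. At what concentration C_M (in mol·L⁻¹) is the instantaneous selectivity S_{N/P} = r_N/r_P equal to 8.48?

0.0375 mol·L⁻¹

S_{N/P} = (k₁/k₂)·C_M⁻¹ ⇒ C_M = (S·k₂/k₁)^(-1).
= (8.48×0.872/0.277)^(-1) = (26.70)^(-1) = 0.0375 mol·L⁻¹.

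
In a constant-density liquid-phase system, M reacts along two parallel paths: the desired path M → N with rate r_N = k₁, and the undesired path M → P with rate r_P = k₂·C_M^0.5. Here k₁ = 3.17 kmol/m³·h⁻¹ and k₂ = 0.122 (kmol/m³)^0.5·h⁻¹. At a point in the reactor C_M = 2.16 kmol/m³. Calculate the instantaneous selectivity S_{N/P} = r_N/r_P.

S_{N/P} = r_N/r_P = (k₁)/(k₂·C_M^0.5) = (k₁/k₂)·C_M^-0.5.
= (3.17) / (0.122×2.160^0.5) = 3.170/0.1793 = 17.7.

17.7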